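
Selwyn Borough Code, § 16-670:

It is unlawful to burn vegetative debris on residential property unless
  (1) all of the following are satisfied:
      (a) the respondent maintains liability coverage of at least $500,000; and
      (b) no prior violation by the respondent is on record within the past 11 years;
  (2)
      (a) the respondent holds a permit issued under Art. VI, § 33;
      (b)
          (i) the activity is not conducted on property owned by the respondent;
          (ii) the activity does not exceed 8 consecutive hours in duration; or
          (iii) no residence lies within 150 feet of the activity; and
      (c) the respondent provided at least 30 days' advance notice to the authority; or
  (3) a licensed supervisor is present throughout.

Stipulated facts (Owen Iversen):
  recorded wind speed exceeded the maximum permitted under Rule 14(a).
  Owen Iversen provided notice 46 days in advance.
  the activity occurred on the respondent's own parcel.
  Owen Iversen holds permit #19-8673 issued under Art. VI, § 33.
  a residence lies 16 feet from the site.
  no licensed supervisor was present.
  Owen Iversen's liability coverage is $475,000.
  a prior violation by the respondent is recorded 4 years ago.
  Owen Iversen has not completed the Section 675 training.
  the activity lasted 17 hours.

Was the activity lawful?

(a) coverage ≥ $500,000 — not satisfied.
(b) no prior violation — not met.
So (1) is not satisfied (F AND F).
(a) holds permit — met.
(i) not (own property) — not satisfied.
(ii) ≤ 8 hrs duration — not met.
(iii) no residence in 150 ft — fails.
(b): F OR F OR F → false.
(c) ≥30 days' notice — satisfied.
(2) = T AND F AND T = false.
(3) supervisor present — not met.
Overall = F OR F OR F = false.

No — unlawful.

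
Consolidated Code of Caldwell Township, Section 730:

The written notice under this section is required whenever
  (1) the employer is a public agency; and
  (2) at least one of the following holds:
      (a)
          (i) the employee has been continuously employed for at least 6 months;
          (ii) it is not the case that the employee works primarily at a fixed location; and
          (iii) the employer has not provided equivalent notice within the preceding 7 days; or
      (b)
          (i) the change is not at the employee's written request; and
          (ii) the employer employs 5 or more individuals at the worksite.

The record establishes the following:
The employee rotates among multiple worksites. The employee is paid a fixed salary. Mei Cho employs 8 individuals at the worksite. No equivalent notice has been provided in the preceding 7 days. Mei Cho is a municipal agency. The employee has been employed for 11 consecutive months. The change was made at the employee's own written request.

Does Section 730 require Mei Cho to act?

Yes — required.

(1) public agency — holds.
(i) tenure ≥ 6 mo. — satisfied.
(ii) not (fixed location) — satisfied.
(iii) no recent notice — met.
So (a) is satisfied (T AND T AND T).
(i) not employee-requested — fails.
(ii) ≥ 5 at site — holds.
(b) = F AND T = false.
So (2) is satisfied (T OR F).
Overall = T AND T = true.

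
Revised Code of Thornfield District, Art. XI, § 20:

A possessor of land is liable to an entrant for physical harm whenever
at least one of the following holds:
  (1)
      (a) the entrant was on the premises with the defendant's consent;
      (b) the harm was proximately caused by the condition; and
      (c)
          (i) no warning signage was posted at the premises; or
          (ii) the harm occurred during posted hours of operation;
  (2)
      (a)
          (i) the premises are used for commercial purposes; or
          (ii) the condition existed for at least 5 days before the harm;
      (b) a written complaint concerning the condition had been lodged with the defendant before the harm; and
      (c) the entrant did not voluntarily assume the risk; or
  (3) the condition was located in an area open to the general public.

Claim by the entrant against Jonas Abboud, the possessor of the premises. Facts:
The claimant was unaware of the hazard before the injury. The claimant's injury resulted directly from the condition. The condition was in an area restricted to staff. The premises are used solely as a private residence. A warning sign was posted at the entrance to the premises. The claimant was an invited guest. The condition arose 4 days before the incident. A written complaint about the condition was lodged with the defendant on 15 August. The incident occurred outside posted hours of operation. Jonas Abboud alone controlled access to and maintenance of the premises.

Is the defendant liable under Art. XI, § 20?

No — not liable.

(a) consent to enter — satisfied.
(b) proximate cause — satisfied.
(i) no signage posted — fails.
(ii) during posted hours — fails.
(c): F OR F → false.
(1): T AND T AND F → false.
(i) commercial use — fails.
(ii) condition ≥5 days old — not met.
(a): F OR F → false.
(b) complaint lodged — holds.
(c) no assumed risk — holds.
(2): F AND T AND T → false.
(3) public area — not met.
Overall = F OR F OR F = false.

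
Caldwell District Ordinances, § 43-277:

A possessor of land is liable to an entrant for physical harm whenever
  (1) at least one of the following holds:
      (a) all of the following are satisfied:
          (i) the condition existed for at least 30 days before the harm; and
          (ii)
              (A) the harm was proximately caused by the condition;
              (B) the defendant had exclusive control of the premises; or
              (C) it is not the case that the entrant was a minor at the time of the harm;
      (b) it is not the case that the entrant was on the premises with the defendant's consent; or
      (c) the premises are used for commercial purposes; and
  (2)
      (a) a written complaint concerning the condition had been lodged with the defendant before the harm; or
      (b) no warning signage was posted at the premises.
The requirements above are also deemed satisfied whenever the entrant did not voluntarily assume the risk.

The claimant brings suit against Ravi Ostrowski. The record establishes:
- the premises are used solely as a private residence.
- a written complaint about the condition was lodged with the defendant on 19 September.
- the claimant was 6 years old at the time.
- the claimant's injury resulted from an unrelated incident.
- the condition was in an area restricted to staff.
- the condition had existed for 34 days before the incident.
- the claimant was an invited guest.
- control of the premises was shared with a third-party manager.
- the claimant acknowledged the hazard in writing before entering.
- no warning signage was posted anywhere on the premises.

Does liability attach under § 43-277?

No — not liable.

(i) condition ≥30 days old — met.
(A) proximate cause — not satisfied.
(B) exclusive control — fails.
(C) not (entrant a minor) — fails.
(ii): F OR F OR F → false.
So (a) is not satisfied (T AND F).
(b) not (consent to enter) — not satisfied.
(c) commercial use — fails.
(1): F OR F OR F → false.
(a) complaint lodged — holds.
(b) no signage posted — satisfied.
(2): T OR T → true.
Overall = F AND T = false.
Exception (no assumed risk) — not satisfied.
Result: main false OR exception false → false.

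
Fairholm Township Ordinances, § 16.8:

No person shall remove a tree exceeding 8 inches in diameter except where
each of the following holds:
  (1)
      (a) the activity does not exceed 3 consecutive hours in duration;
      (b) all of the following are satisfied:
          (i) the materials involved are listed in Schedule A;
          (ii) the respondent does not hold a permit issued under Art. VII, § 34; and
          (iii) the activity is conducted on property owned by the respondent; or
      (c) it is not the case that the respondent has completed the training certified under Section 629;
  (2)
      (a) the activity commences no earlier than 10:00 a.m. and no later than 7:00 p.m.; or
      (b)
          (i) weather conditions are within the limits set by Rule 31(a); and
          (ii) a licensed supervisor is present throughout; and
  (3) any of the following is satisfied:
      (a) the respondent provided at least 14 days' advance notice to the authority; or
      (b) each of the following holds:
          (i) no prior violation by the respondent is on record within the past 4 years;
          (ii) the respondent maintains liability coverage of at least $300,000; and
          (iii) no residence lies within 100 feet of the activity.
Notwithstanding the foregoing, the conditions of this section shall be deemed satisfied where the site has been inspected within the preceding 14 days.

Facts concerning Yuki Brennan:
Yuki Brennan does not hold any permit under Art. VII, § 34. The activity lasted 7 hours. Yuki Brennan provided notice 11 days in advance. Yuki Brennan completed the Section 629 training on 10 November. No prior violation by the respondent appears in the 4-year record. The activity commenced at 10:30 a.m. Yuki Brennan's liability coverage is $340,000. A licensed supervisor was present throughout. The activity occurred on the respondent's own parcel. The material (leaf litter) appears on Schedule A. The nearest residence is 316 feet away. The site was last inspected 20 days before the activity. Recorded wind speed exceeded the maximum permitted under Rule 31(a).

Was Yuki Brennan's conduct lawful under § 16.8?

Yes — lawful.

(a) ≤ 3 hrs duration — not satisfied.
(i) Schedule A material — satisfied.
(ii) not (holds permit) — satisfied.
(iii) own property — met.
(b) = T AND T AND T = true.
(c) not (training certified) — not satisfied.
(1) = F OR T OR F = true.
(a) start within hours — satisfied.
(i) weather ok — not met.
(ii) supervisor present — met.
(b) = F AND T = false.
So (2) is satisfied (T OR F).
(a) ≥14 days' notice — not met.
(i) no prior violation — satisfied.
(ii) coverage ≥ $300,000 — met.
(iii) no residence in 100 ft — met.
(b) = T AND T AND T = true.
(3) = F OR T = true.
So Overall is satisfied (T AND T AND T).
Exception (site inspected) — not satisfied.
Result: main true OR exception false → true.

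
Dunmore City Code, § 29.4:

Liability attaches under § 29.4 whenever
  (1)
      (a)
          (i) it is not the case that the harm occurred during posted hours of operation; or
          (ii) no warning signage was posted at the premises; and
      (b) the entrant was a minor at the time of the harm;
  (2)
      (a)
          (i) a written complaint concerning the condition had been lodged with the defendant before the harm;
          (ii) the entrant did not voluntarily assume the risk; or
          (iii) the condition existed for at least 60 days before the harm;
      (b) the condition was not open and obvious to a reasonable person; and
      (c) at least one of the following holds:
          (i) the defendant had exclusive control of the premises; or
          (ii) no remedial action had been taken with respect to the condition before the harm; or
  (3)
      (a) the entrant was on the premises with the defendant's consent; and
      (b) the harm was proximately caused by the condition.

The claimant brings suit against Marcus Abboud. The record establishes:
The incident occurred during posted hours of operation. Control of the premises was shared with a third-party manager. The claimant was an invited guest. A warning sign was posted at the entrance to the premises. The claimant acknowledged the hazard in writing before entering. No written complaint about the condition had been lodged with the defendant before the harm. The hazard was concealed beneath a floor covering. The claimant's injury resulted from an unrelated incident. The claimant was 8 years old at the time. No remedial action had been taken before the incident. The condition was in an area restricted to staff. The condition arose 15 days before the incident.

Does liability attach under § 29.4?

(i) not (during posted hours) — fails.
(ii) no signage posted — fails.
(a) = F OR F = false.
(b) entrant a minor — holds.
(1): F AND T → false.
(i) complaint lodged — fails.
(ii) no assumed risk — not satisfied.
(iii) condition ≥60 days old — not satisfied.
(a) = F OR F OR F = false.
(b) not open/obvious — met.
(i) exclusive control — fails.
(ii) no remedial action — met.
So (c) is satisfied (F OR T).
(2) = F AND T AND T = false.
(a) consent to enter — holds.
(b) proximate cause — not met.
(3): T AND F → false.
Overall = F OR F OR F = false.

No — not liable.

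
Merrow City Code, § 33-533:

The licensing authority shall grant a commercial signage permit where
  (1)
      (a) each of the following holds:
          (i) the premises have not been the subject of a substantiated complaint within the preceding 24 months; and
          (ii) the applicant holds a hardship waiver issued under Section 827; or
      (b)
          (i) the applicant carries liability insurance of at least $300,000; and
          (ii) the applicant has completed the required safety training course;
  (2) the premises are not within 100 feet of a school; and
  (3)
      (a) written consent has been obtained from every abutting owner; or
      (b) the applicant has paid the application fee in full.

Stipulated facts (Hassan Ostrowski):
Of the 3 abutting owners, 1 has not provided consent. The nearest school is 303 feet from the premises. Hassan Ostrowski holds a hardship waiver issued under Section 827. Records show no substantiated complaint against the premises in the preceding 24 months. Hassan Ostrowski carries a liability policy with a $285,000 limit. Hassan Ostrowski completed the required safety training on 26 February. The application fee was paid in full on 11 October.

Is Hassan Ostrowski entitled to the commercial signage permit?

(i) no complaint in 24 mo. — met.
(ii) hardship waiver — holds.
So (a) is satisfied (T AND T).
(i) insurance ≥ $300,000 — fails.
(ii) safety training — met.
(b) = F AND T = false.
(1): T OR F → true.
(2) ≥100 ft from school — holds.
(a) all abutters consent — not satisfied.
(b) fee paid — satisfied.
(3): F OR T → true.
Overall = T AND T AND T = true.

Yes — granted.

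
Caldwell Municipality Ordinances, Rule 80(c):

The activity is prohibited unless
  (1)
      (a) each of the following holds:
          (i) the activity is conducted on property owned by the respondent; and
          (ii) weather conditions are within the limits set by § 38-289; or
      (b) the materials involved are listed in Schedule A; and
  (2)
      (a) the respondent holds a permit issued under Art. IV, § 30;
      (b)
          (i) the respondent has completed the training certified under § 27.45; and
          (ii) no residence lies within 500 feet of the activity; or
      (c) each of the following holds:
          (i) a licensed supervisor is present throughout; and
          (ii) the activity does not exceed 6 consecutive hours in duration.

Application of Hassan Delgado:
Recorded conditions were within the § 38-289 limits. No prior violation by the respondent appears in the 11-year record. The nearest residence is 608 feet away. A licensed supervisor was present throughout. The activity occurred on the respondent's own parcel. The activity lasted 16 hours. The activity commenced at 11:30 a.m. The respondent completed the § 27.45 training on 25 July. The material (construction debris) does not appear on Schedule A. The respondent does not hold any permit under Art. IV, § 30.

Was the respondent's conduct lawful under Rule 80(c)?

(i) own property — holds.
(ii) weather ok — holds.
So (a) is satisfied (T AND T).
(b) Schedule A material — fails.
(1): T OR F → true.
(a) holds permit — not met.
(i) training certified — holds.
(ii) no residence in 500 ft — holds.
(b): T AND T → true.
(i) supervisor present — holds.
(ii) ≤ 6 hrs duration — not satisfied.
(c) = T AND F = false.
(2) = F OR T OR F = true.
So Overall is satisfied (T AND T).

Yes — lawful.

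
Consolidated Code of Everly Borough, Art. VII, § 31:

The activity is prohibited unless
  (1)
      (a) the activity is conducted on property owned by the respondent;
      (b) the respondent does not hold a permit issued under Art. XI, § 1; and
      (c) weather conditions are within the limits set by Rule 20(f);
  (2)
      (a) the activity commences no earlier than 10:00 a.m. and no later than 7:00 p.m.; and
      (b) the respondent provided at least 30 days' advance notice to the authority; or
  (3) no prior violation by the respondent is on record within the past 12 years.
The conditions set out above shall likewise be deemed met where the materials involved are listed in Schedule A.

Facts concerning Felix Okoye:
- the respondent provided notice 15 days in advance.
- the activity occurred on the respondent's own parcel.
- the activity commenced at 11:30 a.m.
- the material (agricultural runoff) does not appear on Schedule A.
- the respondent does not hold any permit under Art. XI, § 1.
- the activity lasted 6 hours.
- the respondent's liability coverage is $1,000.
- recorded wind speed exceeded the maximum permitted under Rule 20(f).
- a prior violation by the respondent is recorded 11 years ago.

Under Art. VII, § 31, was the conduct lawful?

(a) own property — met.
(b) not (holds permit) — satisfied.
(c) weather ok — not satisfied.
(1): T AND T AND F → false.
(a) start within hours — satisfied.
(b) ≥30 days' notice — fails.
(2) = T AND F = false.
(3) no prior violation — not met.
Overall = F OR F OR F = false.
Exception (Schedule A material) — not satisfied.
Result: main false OR exception false → false.

No — unlawful.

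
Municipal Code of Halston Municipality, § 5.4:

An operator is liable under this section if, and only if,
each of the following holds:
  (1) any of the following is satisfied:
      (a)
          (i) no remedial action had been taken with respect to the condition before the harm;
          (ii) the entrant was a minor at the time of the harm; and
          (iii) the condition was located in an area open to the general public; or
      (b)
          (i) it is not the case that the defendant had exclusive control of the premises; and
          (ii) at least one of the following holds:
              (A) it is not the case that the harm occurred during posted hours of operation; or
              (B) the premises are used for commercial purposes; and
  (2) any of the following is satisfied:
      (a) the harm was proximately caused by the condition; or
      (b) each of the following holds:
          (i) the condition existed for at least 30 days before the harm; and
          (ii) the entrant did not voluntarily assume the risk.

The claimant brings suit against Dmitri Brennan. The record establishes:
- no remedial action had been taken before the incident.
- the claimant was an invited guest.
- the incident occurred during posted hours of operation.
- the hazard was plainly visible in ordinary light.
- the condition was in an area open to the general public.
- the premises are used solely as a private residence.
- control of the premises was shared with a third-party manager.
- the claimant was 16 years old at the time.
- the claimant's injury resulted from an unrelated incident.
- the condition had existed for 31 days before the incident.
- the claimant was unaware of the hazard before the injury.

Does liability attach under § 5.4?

Yes — liable.

(i) no remedial action — holds.
(ii) entrant a minor — satisfied.
(iii) public area — met.
(a) = T AND T AND T = true.
(i) not (exclusive control) — satisfied.
(A) not (during posted hours) — fails.
(B) commercial use — fails.
(ii) = F OR F = false.
So (b) is not satisfied (T AND F).
(1) = T OR F = true.
(a) proximate cause — not met.
(i) condition ≥30 days old — satisfied.
(ii) no assumed risk — satisfied.
(b) = T AND T = true.
(2) = F OR T = true.
So Overall is satisfied (T AND T).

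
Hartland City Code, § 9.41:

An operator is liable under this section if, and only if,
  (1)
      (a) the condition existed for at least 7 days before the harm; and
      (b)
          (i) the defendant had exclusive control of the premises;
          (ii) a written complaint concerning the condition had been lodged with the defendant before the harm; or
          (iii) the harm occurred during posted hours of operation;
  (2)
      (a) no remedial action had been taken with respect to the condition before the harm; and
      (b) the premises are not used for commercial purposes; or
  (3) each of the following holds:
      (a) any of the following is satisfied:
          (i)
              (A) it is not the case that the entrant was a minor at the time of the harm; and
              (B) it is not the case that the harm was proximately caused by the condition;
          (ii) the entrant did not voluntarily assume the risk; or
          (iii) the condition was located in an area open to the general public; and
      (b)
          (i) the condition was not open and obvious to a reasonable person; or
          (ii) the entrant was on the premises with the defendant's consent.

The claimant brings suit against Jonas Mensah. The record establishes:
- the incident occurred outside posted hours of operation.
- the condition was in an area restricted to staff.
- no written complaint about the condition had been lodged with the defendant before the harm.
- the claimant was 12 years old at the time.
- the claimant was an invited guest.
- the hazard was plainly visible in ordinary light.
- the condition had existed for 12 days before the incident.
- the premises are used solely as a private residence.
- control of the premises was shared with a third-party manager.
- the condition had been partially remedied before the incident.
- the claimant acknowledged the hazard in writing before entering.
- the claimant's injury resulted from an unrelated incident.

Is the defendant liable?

(a) condition ≥7 days old — met.
(i) exclusive control — not met.
(ii) complaint lodged — fails.
(iii) during posted hours — not met.
So (b) is not satisfied (F OR F OR F).
(1): T AND F → false.
(a) no remedial action — fails.
(b) not (commercial use) — satisfied.
(2) = F AND T = false.
(A) not (entrant a minor) — not met.
(B) not (proximate cause) — holds.
So (i) is not satisfied (F AND T).
(ii) no assumed risk — not met.
(iii) public area — not met.
(a) = F OR F OR F = false.
(i) not open/obvious — not satisfied.
(ii) consent to enter — satisfied.
(b) = F OR T = true.
So (3) is not satisfied (F AND T).
So Overall is not satisfied (F OR F OR F).

No — not liable.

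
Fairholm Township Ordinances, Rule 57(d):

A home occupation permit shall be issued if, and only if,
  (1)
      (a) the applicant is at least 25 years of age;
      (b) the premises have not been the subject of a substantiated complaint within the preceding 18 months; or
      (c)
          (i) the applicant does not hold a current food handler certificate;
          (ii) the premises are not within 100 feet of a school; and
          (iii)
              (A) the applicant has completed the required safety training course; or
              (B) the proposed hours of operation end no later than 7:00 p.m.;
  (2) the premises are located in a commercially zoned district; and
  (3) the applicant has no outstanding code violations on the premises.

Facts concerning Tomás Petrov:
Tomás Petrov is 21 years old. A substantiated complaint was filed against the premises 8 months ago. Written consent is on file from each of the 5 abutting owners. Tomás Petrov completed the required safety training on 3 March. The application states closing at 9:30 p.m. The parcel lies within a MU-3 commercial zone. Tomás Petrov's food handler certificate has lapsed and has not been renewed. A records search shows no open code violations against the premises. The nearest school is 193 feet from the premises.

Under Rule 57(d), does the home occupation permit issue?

(a) age ≥ 25 — fails.
(b) no complaint in 18 mo. — not satisfied.
(i) not (food handler cert.) — met.
(ii) ≥100 ft from school — satisfied.
(A) safety training — holds.
(B) closes by 7 p.m. — fails.
(iii): T OR F → true.
So (c) is satisfied (T AND T AND T).
(1): F OR F OR T → true.
(2) commercially zoned — holds.
(3) no code violations — holds.
Overall: T AND T AND T → true.

Yes — granted.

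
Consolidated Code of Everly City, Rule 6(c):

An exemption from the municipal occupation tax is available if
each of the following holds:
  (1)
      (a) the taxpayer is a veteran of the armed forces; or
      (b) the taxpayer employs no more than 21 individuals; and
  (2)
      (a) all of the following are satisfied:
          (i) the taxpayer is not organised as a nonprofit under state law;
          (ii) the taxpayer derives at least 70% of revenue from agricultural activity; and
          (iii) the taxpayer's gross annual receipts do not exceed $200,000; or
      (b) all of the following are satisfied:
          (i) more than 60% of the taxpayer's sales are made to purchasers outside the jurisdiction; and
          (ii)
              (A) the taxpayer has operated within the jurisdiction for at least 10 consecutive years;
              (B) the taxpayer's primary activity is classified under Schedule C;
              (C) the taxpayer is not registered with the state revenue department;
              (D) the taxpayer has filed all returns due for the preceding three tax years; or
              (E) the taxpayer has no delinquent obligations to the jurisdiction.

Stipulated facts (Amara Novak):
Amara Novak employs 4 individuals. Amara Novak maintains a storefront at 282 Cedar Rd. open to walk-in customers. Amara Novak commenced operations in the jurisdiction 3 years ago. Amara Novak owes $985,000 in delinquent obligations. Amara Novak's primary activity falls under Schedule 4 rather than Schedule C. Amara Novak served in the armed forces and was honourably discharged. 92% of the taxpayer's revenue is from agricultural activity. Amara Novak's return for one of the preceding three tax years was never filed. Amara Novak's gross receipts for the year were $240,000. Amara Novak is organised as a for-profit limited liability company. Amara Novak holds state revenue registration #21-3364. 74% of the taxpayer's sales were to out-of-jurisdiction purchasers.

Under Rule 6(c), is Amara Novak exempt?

(a) veteran — satisfied.
(b) ≤ 21 employees — met.
(1): T OR T → true.
(i) not (nonprofit) — holds.
(ii) ≥70% agricultural — met.
(iii) receipts ≤ $200,000 — fails.
(a): T AND T AND F → false.
(i) >60% out-of-jur. sales — met.
(A) ≥ 10 yrs in jurisdiction — not satisfied.
(B) Schedule C activity — fails.
(C) not (state-registered) — not met.
(D) returns current — not satisfied.
(E) no delinquency — fails.
(ii) = F OR F OR F OR F OR F = false.
So (b) is not satisfied (T AND F).
So (2) is not satisfied (F OR F).
Overall: T AND F → false.

No — not exempt.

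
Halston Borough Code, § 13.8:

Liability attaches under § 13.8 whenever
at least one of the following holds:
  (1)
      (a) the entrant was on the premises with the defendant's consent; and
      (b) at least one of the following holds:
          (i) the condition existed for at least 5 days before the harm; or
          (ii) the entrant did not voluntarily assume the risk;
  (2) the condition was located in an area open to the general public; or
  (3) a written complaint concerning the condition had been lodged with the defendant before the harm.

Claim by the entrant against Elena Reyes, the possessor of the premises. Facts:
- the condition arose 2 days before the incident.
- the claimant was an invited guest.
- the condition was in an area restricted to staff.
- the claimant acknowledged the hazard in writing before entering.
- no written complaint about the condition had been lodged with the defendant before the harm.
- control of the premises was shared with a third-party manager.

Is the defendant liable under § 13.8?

No — not liable.

(a) consent to enter — met.
(i) condition ≥5 days old — not satisfied.
(ii) no assumed risk — fails.
So (b) is not satisfied (F OR F).
(1): T AND F → false.
(2) public area — not satisfied.
(3) complaint lodged — not met.
So Overall is not satisfied (F OR F OR F).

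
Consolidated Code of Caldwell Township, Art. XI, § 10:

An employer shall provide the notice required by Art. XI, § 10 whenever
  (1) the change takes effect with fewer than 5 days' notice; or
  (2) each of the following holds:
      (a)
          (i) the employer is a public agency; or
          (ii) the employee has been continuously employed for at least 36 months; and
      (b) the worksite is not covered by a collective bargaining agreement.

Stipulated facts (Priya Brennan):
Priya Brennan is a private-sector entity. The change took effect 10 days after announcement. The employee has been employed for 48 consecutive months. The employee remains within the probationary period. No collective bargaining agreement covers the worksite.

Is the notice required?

Yes — required.

(1) < 5 days' notice — not met.
(i) public agency — fails.
(ii) tenure ≥ 36 mo. — met.
So (a) is satisfied (F OR T).
(b) no CBA — met.
(2): T AND T → true.
Overall = F OR T = true.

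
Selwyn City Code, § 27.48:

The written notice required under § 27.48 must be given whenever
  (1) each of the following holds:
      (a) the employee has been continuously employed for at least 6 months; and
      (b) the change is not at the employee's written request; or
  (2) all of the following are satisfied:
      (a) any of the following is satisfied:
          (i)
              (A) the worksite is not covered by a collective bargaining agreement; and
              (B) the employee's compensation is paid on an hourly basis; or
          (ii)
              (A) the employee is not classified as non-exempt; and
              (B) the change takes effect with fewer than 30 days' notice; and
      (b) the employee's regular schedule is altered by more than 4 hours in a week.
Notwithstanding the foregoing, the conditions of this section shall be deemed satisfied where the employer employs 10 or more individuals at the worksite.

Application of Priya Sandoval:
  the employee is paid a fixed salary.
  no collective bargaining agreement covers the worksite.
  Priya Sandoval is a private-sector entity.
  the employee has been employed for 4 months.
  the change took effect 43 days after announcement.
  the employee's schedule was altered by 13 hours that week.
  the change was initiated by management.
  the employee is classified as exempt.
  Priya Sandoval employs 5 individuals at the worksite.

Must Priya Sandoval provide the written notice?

(a) tenure ≥ 6 mo. — not satisfied.
(b) not employee-requested — satisfied.
(1): F AND T → false.
(A) no CBA — met.
(B) hourly-paid — not satisfied.
(i): T AND F → false.
(A) not (non-exempt) — satisfied.
(B) < 30 days' notice — fails.
(ii) = T AND F = false.
(a): F OR F → false.
(b) schedule shift > 4h — holds.
So (2) is not satisfied (F AND T).
So Overall is not satisfied (F OR F).
Exception (≥ 10 at site) — not satisfied.
Result: main false OR exception false → false.

No — not required.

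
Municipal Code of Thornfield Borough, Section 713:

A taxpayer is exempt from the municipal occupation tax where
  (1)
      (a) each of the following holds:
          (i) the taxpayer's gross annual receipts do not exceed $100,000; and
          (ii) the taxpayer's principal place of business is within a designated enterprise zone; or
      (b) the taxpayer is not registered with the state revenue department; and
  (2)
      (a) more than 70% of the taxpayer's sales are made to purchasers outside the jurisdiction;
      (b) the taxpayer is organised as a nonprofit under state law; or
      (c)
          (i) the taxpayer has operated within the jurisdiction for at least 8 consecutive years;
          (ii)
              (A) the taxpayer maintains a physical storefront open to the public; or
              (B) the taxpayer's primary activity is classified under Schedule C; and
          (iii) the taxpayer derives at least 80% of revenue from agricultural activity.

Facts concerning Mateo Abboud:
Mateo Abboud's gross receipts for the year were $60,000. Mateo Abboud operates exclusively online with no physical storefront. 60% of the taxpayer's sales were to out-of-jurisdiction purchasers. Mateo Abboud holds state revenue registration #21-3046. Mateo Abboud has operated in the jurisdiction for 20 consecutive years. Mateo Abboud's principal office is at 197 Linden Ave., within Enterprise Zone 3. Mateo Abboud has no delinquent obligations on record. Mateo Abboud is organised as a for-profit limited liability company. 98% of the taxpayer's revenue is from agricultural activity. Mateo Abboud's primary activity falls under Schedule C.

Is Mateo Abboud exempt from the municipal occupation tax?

Yes — exempt.

(i) receipts ≤ $100,000 — met.
(ii) in enterprise zone — satisfied.
So (a) is satisfied (T AND T).
(b) not (state-registered) — fails.
(1) = T OR F = true.
(a) >70% out-of-jur. sales — not met.
(b) nonprofit — fails.
(i) ≥ 8 yrs in jurisdiction — met.
(A) has storefront — fails.
(B) Schedule C activity — met.
So (ii) is satisfied (F OR T).
(iii) ≥80% agricultural — met.
(c) = T AND T AND T = true.
(2): F OR F OR T → true.
Overall: T AND T → true.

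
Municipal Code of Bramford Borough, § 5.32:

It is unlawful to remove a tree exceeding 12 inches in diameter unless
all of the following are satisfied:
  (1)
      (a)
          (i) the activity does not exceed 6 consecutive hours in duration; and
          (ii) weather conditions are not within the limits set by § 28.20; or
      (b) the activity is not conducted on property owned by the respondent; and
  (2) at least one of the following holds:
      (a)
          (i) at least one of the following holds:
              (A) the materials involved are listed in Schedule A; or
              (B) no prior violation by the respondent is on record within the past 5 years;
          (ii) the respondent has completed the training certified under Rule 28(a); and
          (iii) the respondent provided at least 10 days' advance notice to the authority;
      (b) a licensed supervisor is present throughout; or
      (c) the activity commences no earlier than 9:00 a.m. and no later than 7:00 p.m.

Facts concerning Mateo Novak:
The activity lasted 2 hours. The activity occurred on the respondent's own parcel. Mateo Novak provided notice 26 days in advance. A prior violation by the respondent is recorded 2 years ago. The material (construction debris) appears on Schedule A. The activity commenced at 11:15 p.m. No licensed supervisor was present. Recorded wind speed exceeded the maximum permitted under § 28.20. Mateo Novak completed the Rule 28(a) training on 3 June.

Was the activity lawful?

Yes — lawful.

(i) ≤ 6 hrs duration — holds.
(ii) not (weather ok) — met.
(a) = T AND T = true.
(b) not (own property) — fails.
(1) = T OR F = true.
(A) Schedule A material — satisfied.
(B) no prior violation — fails.
So (i) is satisfied (T OR F).
(ii) training certified — holds.
(iii) ≥10 days' notice — met.
(a): T AND T AND T → true.
(b) supervisor present — not met.
(c) start within hours — fails.
(2) = T OR F OR F = true.
So Overall is satisfied (T AND T).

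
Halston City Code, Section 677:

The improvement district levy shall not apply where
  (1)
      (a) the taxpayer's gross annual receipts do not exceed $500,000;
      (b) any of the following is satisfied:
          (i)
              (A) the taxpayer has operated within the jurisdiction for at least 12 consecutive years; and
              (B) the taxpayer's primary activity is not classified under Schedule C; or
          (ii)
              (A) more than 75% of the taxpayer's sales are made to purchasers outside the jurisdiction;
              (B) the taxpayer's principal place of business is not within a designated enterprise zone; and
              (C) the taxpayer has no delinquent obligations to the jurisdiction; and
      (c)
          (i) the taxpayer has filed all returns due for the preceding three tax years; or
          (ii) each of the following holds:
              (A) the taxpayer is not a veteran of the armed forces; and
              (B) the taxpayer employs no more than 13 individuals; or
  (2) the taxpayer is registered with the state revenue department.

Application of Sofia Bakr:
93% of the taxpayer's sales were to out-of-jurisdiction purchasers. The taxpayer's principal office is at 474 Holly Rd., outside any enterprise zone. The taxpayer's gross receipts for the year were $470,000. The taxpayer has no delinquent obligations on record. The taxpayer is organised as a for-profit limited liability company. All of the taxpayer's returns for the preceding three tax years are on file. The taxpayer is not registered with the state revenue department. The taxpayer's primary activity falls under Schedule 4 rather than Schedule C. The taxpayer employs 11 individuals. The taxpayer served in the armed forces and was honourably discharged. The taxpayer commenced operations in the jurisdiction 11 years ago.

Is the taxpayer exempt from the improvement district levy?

(a) receipts ≤ $500,000 — satisfied.
(A) ≥ 12 yrs in jurisdiction — not met.
(B) not (Schedule C activity) — met.
(i): F AND T → false.
(A) >75% out-of-jur. sales — satisfied.
(B) not (in enterprise zone) — met.
(C) no delinquency — holds.
(ii) = T AND T AND T = true.
So (b) is satisfied (F OR T).
(i) returns current — holds.
(A) not (veteran) — fails.
(B) ≤ 13 employees — met.
So (ii) is not satisfied (F AND T).
So (c) is satisfied (T OR F).
So (1) is satisfied (T AND T AND T).
(2) state-registered — not satisfied.
Overall = T OR F = true.

Yes — exempt.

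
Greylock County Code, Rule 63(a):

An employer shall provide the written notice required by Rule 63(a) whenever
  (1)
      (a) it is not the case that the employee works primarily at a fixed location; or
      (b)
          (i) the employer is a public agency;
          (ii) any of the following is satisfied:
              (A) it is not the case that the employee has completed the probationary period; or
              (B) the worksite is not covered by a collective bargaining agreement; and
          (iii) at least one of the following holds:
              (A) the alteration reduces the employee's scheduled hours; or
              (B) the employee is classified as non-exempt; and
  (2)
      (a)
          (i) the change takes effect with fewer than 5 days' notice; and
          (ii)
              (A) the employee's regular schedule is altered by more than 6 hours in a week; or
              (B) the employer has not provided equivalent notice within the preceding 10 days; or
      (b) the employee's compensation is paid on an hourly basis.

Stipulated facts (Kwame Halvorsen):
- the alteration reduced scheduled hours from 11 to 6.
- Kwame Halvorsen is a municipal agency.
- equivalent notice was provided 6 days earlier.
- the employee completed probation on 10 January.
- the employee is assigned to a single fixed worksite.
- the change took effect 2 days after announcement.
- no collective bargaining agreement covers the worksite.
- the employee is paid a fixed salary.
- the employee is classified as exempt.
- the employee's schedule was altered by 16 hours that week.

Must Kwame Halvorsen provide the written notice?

(a) not (fixed location) — fails.
(i) public agency — satisfied.
(A) not (past probation) — not met.
(B) no CBA — met.
(ii) = F OR T = true.
(A) hours reduced — satisfied.
(B) non-exempt — fails.
So (iii) is satisfied (T OR F).
(b) = T AND T AND T = true.
So (1) is satisfied (F OR T).
(i) < 5 days' notice — met.
(A) schedule shift > 6h — satisfied.
(B) no recent notice — not met.
(ii) = T OR F = true.
(a): T AND T → true.
(b) hourly-paid — fails.
(2): T OR F → true.
So Overall is satisfied (T AND T).

Yes — required.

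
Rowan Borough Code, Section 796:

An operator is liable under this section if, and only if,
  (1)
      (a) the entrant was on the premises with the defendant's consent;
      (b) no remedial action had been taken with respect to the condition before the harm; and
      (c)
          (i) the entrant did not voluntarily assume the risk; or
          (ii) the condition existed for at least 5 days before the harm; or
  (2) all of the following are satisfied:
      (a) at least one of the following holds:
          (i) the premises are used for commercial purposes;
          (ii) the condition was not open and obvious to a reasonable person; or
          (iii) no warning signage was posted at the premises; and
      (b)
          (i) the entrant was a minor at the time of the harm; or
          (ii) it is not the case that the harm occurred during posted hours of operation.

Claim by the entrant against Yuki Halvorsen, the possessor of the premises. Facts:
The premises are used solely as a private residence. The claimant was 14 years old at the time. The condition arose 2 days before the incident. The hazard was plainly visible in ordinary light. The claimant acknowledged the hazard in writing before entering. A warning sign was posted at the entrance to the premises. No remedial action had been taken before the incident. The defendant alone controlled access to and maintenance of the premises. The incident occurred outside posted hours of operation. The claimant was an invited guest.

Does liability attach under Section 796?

No — not liable.

(a) consent to enter — met.
(b) no remedial action — satisfied.
(i) no assumed risk — fails.
(ii) condition ≥5 days old — not satisfied.
(c) = F OR F = false.
(1): T AND T AND F → false.
(i) commercial use — not met.
(ii) not open/obvious — not met.
(iii) no signage posted — not met.
(a) = F OR F OR F = false.
(i) entrant a minor — satisfied.
(ii) not (during posted hours) — met.
(b): T OR T → true.
So (2) is not satisfied (F AND T).
So Overall is not satisfied (F OR F).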